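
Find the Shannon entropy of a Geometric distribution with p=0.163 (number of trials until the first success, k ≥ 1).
2.7277 nats

We have X ~ Geometric(p=0.163) (number of trials until the first success, k ≥ 1).

The Shannon entropy measures the uncertainty or information content of the distribution.

For a Geometric distribution with p=0.163 (number of trials until the first success, k ≥ 1):
H(X) = 2.7277 nats

(In bits, this would be 3.9352 bits.)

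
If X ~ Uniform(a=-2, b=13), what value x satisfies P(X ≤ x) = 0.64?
7.6000

We have X ~ Uniform(a=-2, b=13).

We want to find x such that P(X ≤ x) = 0.64.

This is the 64th percentile, which means 64% of values fall below this point.

Using the inverse CDF (quantile function):
x = F⁻¹(0.64) = 7.6000

Verification: P(X ≤ 7.6000) = 0.64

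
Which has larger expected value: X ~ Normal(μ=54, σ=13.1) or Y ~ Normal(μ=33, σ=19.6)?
X has larger mean (54.0000 > 33.0000)

Compute the expected value for each distribution:

X ~ Normal(μ=54, σ=13.1):
E[X] = 54.0000

Y ~ Normal(μ=33, σ=19.6):
E[Y] = 33.0000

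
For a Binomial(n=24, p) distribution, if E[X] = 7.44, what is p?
p = 0.31

For a Binomial(n, p) distribution:
E[X] = n × p

Given n = 24 and E[X] = 7.44:
7.44 = 24 × p
p = 7.44 / 24 = 0.31

Verification: Binomial(24, 0.31) has E[X] = 7.44 ✓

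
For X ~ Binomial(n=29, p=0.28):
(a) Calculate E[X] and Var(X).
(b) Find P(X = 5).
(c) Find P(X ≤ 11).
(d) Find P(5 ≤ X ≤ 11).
(a) E[X] = 8.1200, Var(X) = 5.8464
(b) P(X = 5) = 0.076988
(c) P(X ≤ 11) = 0.915632
(d) P(5 ≤ X ≤ 11) = 0.855005

We have X ~ Binomial(n=29, p=0.28).

(a) Moments:
E[X] = 8.1200
Var(X) = 5.8464
σ = √Var(X) = 2.4179

(b) Point probability using PMF:
P(X = 5) = 0.076988

(c) Cumulative probability using CDF:
P(X ≤ 11) = F(11) = 0.915632

(d) Range probability:
P(5 ≤ X ≤ 11) = P(X ≤ 11) - P(X ≤ 4)
                   = F(11) - F(4)
                   = 0.915632 - 0.060627
                   = 0.855005

This means approximately 85.5% of outcomes fall in the interval [5, 11].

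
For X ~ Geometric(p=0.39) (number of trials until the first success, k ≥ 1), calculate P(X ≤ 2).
0.627900

We have X ~ Geometric(p=0.39) (number of trials until the first success, k ≥ 1).

The CDF gives us P(X ≤ k).

Using the CDF:
P(X ≤ 2) = 0.627900

This means there's approximately a 62.8% chance that X is at most 2.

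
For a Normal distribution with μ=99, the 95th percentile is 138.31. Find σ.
σ = 23.8988

For X ~ Normal(μ, σ), the p-th percentile satisfies x = μ + z_p × σ,
where z_p = Φ⁻¹(p) is the standard normal quantile.

Step 1: z_{0.95} = Φ⁻¹(0.95) = 1.6449

Step 2: Solve for σ:
138.31 = 99 + 1.6449 × σ
σ = (138.31 - 99) / 1.6449
σ = 39.31 / 1.6449
σ = 23.8988

Verification: μ + z × σ = 99 + 1.6449 × 23.8988 = 138.31 ✓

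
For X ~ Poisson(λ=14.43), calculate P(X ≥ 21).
0.061367

We have X ~ Poisson(λ=14.43).

For discrete distributions, P(X ≥ 21) = 1 - P(X ≤ 20).

P(X ≤ 20) = 0.938633
P(X ≥ 21) = 1 - 0.938633 = 0.061367

So there's approximately a 6.1% chance that X is at least 21.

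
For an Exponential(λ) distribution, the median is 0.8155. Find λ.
λ = 0.8500

For X ~ Exponential(λ), the CDF is F(x) = 1 - e^(-λx).
The median m satisfies F(m) = 0.5:
1 - e^(-λm) = 0.5
e^(-λm) = 0.5
λm = ln(2)
m = ln(2) / λ

Given m = 0.8155:
λ = ln(2) / 0.8155 = 0.693147 / 0.8155 = 0.8500

Verification: ln(2) / 0.8500 = 0.8155 ✓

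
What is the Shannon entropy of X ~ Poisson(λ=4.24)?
2.1176 nats

We have X ~ Poisson(λ=4.24).

The Shannon entropy measures the uncertainty or information content of the distribution.

For a Poisson distribution with λ=4.24:
H(X) = 2.1176 nats

(In bits, this would be 3.0551 bits.)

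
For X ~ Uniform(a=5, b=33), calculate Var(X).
65.3333

We have X ~ Uniform(a=5, b=33).

For a Uniform distribution with a=5, b=33:
Var(X) = 65.3333

The variance measures the spread of the distribution around the mean.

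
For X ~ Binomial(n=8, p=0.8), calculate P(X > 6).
0.503316

We have X ~ Binomial(n=8, p=0.8).

P(X > 6) = 1 - P(X ≤ 6)
                = 1 - F(6)
                = 1 - 0.496684
                = 0.503316

So there's approximately a 50.3% chance that X exceeds 6.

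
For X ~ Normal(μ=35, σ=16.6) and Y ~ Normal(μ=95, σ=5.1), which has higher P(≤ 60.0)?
X has higher probability (P(X ≤ 60.0) = 0.9340 > P(Y ≤ 60.0) = 0.0000)

Compute P(≤ 60.0) for each distribution:

X ~ Normal(μ=35, σ=16.6):
P(X ≤ 60.0) = 0.9340

Y ~ Normal(μ=95, σ=5.1):
P(Y ≤ 60.0) = 0.0000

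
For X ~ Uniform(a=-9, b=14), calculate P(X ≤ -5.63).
0.146522

We have X ~ Uniform(a=-9, b=14).

The CDF gives us P(X ≤ k).

Using the CDF:
P(X ≤ -5.63) = 0.146522

This means there's approximately a 14.7% chance that X is at most -5.63.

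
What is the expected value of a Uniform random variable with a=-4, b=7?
1.5000

We have X ~ Uniform(a=-4, b=7).

For a Uniform distribution with a=-4, b=7:
E[X] = 1.5000

This is the expected (average) value of X.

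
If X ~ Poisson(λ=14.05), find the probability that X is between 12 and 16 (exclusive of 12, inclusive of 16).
0.398019

We have X ~ Poisson(λ=14.05).

To find P(12 < X ≤ 16), we use:
P(12 < X ≤ 16) = P(X ≤ 16) - P(X ≤ 12)
                 = F(16) - F(12)
                 = 0.751574 - 0.353555
                 = 0.398019

So there's approximately a 39.8% chance that X falls in this range.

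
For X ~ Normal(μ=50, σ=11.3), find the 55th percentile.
51.4200

We have X ~ Normal(μ=50, σ=11.3).

We want to find x such that P(X ≤ x) = 0.55.

This is the 55th percentile, which means 55% of values fall below this point.

Using the inverse CDF (quantile function):
x = F⁻¹(0.55) = 51.4200

Verification: P(X ≤ 51.4200) = 0.55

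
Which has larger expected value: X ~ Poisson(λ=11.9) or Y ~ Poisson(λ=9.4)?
X has larger mean (11.9000 > 9.4000)

Compute the expected value for each distribution:

X ~ Poisson(λ=11.9):
E[X] = 11.9000

Y ~ Poisson(λ=9.4):
E[Y] = 9.4000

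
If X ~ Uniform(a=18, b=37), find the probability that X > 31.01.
0.315263

We have X ~ Uniform(a=18, b=37).

P(X > 31.01) = 1 - P(X ≤ 31.01)
                = 1 - F(31.01)
                = 1 - 0.684737
                = 0.315263

So there's approximately a 31.5% chance that X exceeds 31.01.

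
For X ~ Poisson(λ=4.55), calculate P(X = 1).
0.048081

We have X ~ Poisson(λ=4.55).

For a Poisson distribution, the PMF gives us the probability of each outcome.

Using the PMF formula:
P(X = 1) = 0.048081

Rounded to 4 decimal places: 0.0481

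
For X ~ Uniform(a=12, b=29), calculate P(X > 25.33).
0.215882

We have X ~ Uniform(a=12, b=29).

P(X > 25.33) = 1 - P(X ≤ 25.33)
                = 1 - F(25.33)
                = 1 - 0.784118
                = 0.215882

So there's approximately a 21.6% chance that X exceeds 25.33.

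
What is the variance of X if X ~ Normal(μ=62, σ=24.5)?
600.2500

We have X ~ Normal(μ=62, σ=24.5).

For a Normal distribution with μ=62, σ=24.5:
Var(X) = 600.2500

The variance measures the spread of the distribution around the mean.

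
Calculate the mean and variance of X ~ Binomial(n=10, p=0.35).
E[X] = 3.5000, Var(X) = 2.2750

We have X ~ Binomial(n=10, p=0.35).

For a Binomial distribution with n=10, p=0.35:

Expected value:
E[X] = 3.5000

Variance:
Var(X) = 2.2750

Standard deviation:
σ = √Var(X) = 1.5083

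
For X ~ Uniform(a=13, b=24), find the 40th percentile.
17.4000

We have X ~ Uniform(a=13, b=24).

We want to find x such that P(X ≤ x) = 0.4.

This is the 40th percentile, which means 40% of values fall below this point.

Using the inverse CDF (quantile function):
x = F⁻¹(0.4) = 17.4000

Verification: P(X ≤ 17.4000) = 0.4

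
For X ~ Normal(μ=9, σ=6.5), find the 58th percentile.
10.3123

We have X ~ Normal(μ=9, σ=6.5).

We want to find x such that P(X ≤ x) = 0.58.

This is the 58th percentile, which means 58% of values fall below this point.

Using the inverse CDF (quantile function):
x = F⁻¹(0.58) = 10.3123

Verification: P(X ≤ 10.3123) = 0.58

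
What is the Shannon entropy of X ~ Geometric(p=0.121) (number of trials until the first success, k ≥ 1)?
3.0489 nats

We have X ~ Geometric(p=0.121) (number of trials until the first success, k ≥ 1).

The Shannon entropy measures the uncertainty or information content of the distribution.

For a Geometric distribution with p=0.121 (number of trials until the first success, k ≥ 1):
H(X) = 3.0489 nats

(In bits, this would be 4.3986 bits.)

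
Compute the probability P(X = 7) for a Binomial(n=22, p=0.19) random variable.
0.064623

We have X ~ Binomial(n=22, p=0.19).

For a Binomial distribution, the PMF gives us the probability of each outcome.

Using the PMF formula:
P(X = 7) = 0.064623

Rounded to 4 decimal places: 0.0646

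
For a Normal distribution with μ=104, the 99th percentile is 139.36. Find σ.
σ = 15.1998

For X ~ Normal(μ, σ), the p-th percentile satisfies x = μ + z_p × σ,
where z_p = Φ⁻¹(p) is the standard normal quantile.

Step 1: z_{0.99} = Φ⁻¹(0.99) = 2.3263

Step 2: Solve for σ:
139.36 = 104 + 2.3263 × σ
σ = (139.36 - 104) / 2.3263
σ = 35.36 / 2.3263
σ = 15.1998

Verification: μ + z × σ = 104 + 2.3263 × 15.1998 = 139.36 ✓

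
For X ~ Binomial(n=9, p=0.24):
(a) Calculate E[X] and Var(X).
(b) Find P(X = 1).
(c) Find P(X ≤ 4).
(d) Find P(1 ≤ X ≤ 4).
(a) E[X] = 2.1600, Var(X) = 1.6416
(b) P(X = 1) = 0.240416
(c) P(X ≤ 4) = 0.958450
(d) P(1 ≤ X ≤ 4) = 0.873859

We have X ~ Binomial(n=9, p=0.24).

(a) Moments:
E[X] = 2.1600
Var(X) = 1.6416
σ = √Var(X) = 1.2812

(b) Point probability using PMF:
P(X = 1) = 0.240416

(c) Cumulative probability using CDF:
P(X ≤ 4) = F(4) = 0.958450

(d) Range probability:
P(1 ≤ X ≤ 4) = P(X ≤ 4) - P(X ≤ 0)
                   = F(4) - F(0)
                   = 0.958450 - 0.084591
                   = 0.873859

This means approximately 87.4% of outcomes fall in the interval [1, 4].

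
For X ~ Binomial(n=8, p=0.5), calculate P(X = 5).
0.218750

We have X ~ Binomial(n=8, p=0.5).

For a Binomial distribution, the PMF gives us the probability of each outcome.

Using the PMF formula:
P(X = 5) = 0.218750

Rounded to 4 decimal places: 0.2187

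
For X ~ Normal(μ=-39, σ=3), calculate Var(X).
9.0000

We have X ~ Normal(μ=-39, σ=3).

For a Normal distribution with μ=-39, σ=3:
Var(X) = 9.0000

The variance measures the spread of the distribution around the mean.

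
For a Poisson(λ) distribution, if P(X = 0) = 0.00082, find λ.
λ = 7.1062

For a Poisson(λ) distribution, the PMF at 0 is:
P(X = 0) = λ^0 e^(-λ) / 0! = e^(-λ)

Given P(X = 0) = 0.00082:
e^(-λ) = 0.00082
-λ = ln(0.00082)
λ = -ln(0.00082) = 7.1062

Verification: e^(-7.1062) = 0.00082 ✓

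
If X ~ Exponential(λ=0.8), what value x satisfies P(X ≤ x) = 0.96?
4.0236

We have X ~ Exponential(λ=0.8).

We want to find x such that P(X ≤ x) = 0.96.

This is the 96th percentile, which means 96% of values fall below this point.

Using the inverse CDF (quantile function):
x = F⁻¹(0.96) = 4.0236

Verification: P(X ≤ 4.0236) = 0.96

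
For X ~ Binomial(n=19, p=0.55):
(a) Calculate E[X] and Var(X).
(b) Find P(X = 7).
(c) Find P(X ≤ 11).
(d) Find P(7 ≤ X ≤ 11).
(a) E[X] = 10.4500, Var(X) = 4.7025
(b) P(X = 7) = 0.052895
(c) P(X ≤ 11) = 0.683074
(d) P(7 ≤ X ≤ 11) = 0.648843

We have X ~ Binomial(n=19, p=0.55).

(a) Moments:
E[X] = 10.4500
Var(X) = 4.7025
σ = √Var(X) = 2.1685

(b) Point probability using PMF:
P(X = 7) = 0.052895

(c) Cumulative probability using CDF:
P(X ≤ 11) = F(11) = 0.683074

(d) Range probability:
P(7 ≤ X ≤ 11) = P(X ≤ 11) - P(X ≤ 6)
                   = F(11) - F(6)
                   = 0.683074 - 0.034231
                   = 0.648843

This means approximately 64.9% of outcomes fall in the interval [7, 11].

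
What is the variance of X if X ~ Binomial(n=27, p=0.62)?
6.3612

We have X ~ Binomial(n=27, p=0.62).

For a Binomial distribution with n=27, p=0.62:
Var(X) = 6.3612

The variance measures the spread of the distribution around the mean.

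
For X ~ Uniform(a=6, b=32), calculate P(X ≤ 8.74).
0.105385

We have X ~ Uniform(a=6, b=32).

The CDF gives us P(X ≤ k).

Using the CDF:
P(X ≤ 8.74) = 0.105385

This means there's approximately a 10.5% chance that X is at most 8.74.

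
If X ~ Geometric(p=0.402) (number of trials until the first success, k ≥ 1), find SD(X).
1.9236

We have X ~ Geometric(p=0.402) (number of trials until the first success, k ≥ 1).

For a Geometric distribution with p=0.402 (number of trials until the first success, k ≥ 1):
σ = √Var(X) = 1.9236

The standard deviation is the square root of the variance.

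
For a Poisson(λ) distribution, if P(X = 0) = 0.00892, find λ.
λ = 4.7195

For a Poisson(λ) distribution, the PMF at 0 is:
P(X = 0) = λ^0 e^(-λ) / 0! = e^(-λ)

Given P(X = 0) = 0.00892:
e^(-λ) = 0.00892
-λ = ln(0.00892)
λ = -ln(0.00892) = 4.7195

Verification: e^(-4.7195) = 0.00892 ✓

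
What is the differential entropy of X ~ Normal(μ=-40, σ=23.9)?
4.5928 nats

We have X ~ Normal(μ=-40, σ=23.9).

The differential entropy measures the uncertainty or information content of the distribution.

For a Normal distribution with μ=-40, σ=23.9:
h(X) = 4.5928 nats

(In bits, this would be 6.6260 bits.)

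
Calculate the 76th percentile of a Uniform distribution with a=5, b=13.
11.0800

We have X ~ Uniform(a=5, b=13).

We want to find x such that P(X ≤ x) = 0.76.

This is the 76th percentile, which means 76% of values fall below this point.

Using the inverse CDF (quantile function):
x = F⁻¹(0.76) = 11.0800

Verification: P(X ≤ 11.0800) = 0.76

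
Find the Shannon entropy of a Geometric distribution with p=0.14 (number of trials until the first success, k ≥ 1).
2.8926 nats

We have X ~ Geometric(p=0.14) (number of trials until the first success, k ≥ 1).

The Shannon entropy measures the uncertainty or information content of the distribution.

For a Geometric distribution with p=0.14 (number of trials until the first success, k ≥ 1):
H(X) = 2.8926 nats

(In bits, this would be 4.1731 bits.)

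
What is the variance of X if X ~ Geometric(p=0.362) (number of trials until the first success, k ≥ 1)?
4.8686

We have X ~ Geometric(p=0.362) (number of trials until the first success, k ≥ 1).

For a Geometric distribution with p=0.362 (number of trials until the first success, k ≥ 1):
Var(X) = 4.8686

The variance measures the spread of the distribution around the mean.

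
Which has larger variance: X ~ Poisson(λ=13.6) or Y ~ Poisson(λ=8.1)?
X has larger variance (13.6000 > 8.1000)

Compute the variance for each distribution:

X ~ Poisson(λ=13.6):
Var(X) = 13.6000

Y ~ Poisson(λ=8.1):
Var(Y) = 8.1000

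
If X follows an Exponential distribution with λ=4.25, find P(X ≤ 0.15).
0.471388

We have X ~ Exponential(λ=4.25).

The CDF gives us P(X ≤ k).

Using the CDF:
P(X ≤ 0.15) = 0.471388

This means there's approximately a 47.1% chance that X is at most 0.15.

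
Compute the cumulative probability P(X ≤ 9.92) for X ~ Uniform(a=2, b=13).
0.720000

We have X ~ Uniform(a=2, b=13).

The CDF gives us P(X ≤ k).

Using the CDF:
P(X ≤ 9.92) = 0.720000

This means there's approximately a 72.0% chance that X is at most 9.92.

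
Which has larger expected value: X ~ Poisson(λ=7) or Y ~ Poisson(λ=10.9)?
Y has larger mean (10.9000 > 7.0000)

Compute the expected value for each distribution:

X ~ Poisson(λ=7):
E[X] = 7.0000

Y ~ Poisson(λ=10.9):
E[Y] = 10.9000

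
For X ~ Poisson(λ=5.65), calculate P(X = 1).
0.019874

We have X ~ Poisson(λ=5.65).

For a Poisson distribution, the PMF gives us the probability of each outcome.

Using the PMF formula:
P(X = 1) = 0.019874

Rounded to 4 decimal places: 0.0199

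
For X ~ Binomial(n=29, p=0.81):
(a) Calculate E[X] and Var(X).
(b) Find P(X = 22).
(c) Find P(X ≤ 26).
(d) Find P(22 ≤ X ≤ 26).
(a) E[X] = 23.4900, Var(X) = 4.4631
(b) P(X = 22) = 0.135297
(c) P(X ≤ 26) = 0.933130
(d) P(22 ≤ X ≤ 26) = 0.762085

We have X ~ Binomial(n=29, p=0.81).

(a) Moments:
E[X] = 23.4900
Var(X) = 4.4631
σ = √Var(X) = 2.1126

(b) Point probability using PMF:
P(X = 22) = 0.135297

(c) Cumulative probability using CDF:
P(X ≤ 26) = F(26) = 0.933130

(d) Range probability:
P(22 ≤ X ≤ 26) = P(X ≤ 26) - P(X ≤ 21)
                   = F(26) - F(21)
                   = 0.933130 - 0.171046
                   = 0.762085

This means approximately 76.2% of outcomes fall in the interval [22, 26].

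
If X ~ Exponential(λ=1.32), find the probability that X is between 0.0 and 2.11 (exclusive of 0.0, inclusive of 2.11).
0.938283

We have X ~ Exponential(λ=1.32).

To find P(0.0 < X ≤ 2.11), we use:
P(0.0 < X ≤ 2.11) = P(X ≤ 2.11) - P(X ≤ 0.0)
                 = F(2.11) - F(0.0)
                 = 0.938283 - 0.000000
                 = 0.938283

So there's approximately a 93.8% chance that X falls in this range.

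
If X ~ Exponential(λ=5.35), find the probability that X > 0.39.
0.124121

We have X ~ Exponential(λ=5.35).

P(X > 0.39) = 1 - P(X ≤ 0.39)
                = 1 - F(0.39)
                = 1 - 0.875879
                = 0.124121

So there's approximately a 12.4% chance that X exceeds 0.39.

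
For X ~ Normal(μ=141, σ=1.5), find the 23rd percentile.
139.8917

We have X ~ Normal(μ=141, σ=1.5).

We want to find x such that P(X ≤ x) = 0.23.

This is the 23rd percentile, which means 23% of values fall below this point.

Using the inverse CDF (quantile function):
x = F⁻¹(0.23) = 139.8917

Verification: P(X ≤ 139.8917) = 0.23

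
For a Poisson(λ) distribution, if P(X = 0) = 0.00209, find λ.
λ = 6.1706

For a Poisson(λ) distribution, the PMF at 0 is:
P(X = 0) = λ^0 e^(-λ) / 0! = e^(-λ)

Given P(X = 0) = 0.00209:
e^(-λ) = 0.00209
-λ = ln(0.00209)
λ = -ln(0.00209) = 6.1706

Verification: e^(-6.1706) = 0.00209 ✓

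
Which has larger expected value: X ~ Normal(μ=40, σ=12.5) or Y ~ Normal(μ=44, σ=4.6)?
Y has larger mean (44.0000 > 40.0000)

Compute the expected value for each distribution:

X ~ Normal(μ=40, σ=12.5):
E[X] = 40.0000

Y ~ Normal(μ=44, σ=4.6):
E[Y] = 44.0000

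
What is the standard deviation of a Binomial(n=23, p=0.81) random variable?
1.8814

We have X ~ Binomial(n=23, p=0.81).

For a Binomial distribution with n=23, p=0.81:
σ = √Var(X) = 1.8814

The standard deviation is the square root of the variance.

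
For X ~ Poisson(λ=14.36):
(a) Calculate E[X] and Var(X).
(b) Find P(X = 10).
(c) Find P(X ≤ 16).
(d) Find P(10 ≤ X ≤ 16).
(a) E[X] = 14.3600, Var(X) = 14.3600
(b) P(X = 10) = 0.059609
(c) P(X ≤ 16) = 0.723998
(d) P(10 ≤ X ≤ 16) = 0.630577

We have X ~ Poisson(λ=14.36).

(a) Moments:
E[X] = 14.3600
Var(X) = 14.3600
σ = √Var(X) = 3.7895

(b) Point probability using PMF:
P(X = 10) = 0.059609

(c) Cumulative probability using CDF:
P(X ≤ 16) = F(16) = 0.723998

(d) Range probability:
P(10 ≤ X ≤ 16) = P(X ≤ 16) - P(X ≤ 9)
                   = F(16) - F(9)
                   = 0.723998 - 0.093421
                   = 0.630577

This means approximately 63.1% of outcomes fall in the interval [10, 16].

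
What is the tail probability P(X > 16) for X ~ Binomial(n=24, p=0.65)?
0.357516

We have X ~ Binomial(n=24, p=0.65).

P(X > 16) = 1 - P(X ≤ 16)
                = 1 - F(16)
                = 1 - 0.642484
                = 0.357516

So there's approximately a 35.8% chance that X exceeds 16.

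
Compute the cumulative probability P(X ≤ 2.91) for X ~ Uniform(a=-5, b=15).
0.395500

We have X ~ Uniform(a=-5, b=15).

The CDF gives us P(X ≤ k).

Using the CDF:
P(X ≤ 2.91) = 0.395500

This means there's approximately a 39.6% chance that X is at most 2.91.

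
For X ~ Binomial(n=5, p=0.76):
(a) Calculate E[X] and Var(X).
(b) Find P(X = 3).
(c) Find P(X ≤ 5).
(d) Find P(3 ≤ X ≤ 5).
(a) E[X] = 3.8000, Var(X) = 0.9120
(b) P(X = 3) = 0.252850
(c) P(X ≤ 5) = 1.000000
(d) P(3 ≤ X ≤ 5) = 0.906749

We have X ~ Binomial(n=5, p=0.76).

(a) Moments:
E[X] = 3.8000
Var(X) = 0.9120
σ = √Var(X) = 0.9550

(b) Point probability using PMF:
P(X = 3) = 0.252850

(c) Cumulative probability using CDF:
P(X ≤ 5) = F(5) = 1.000000

(d) Range probability:
P(3 ≤ X ≤ 5) = P(X ≤ 5) - P(X ≤ 2)
                   = F(5) - F(2)
                   = 1.000000 - 0.093251
                   = 0.906749

This means approximately 90.7% of outcomes fall in the interval [3, 5].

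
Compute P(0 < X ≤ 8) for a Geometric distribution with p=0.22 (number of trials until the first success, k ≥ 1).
0.862989

We have X ~ Geometric(p=0.22) (number of trials until the first success, k ≥ 1).

To find P(0 < X ≤ 8), we use:
P(0 < X ≤ 8) = P(X ≤ 8) - P(X ≤ 0)
                 = F(8) - F(0)
                 = 0.862989 - 0.000000
                 = 0.862989

So there's approximately a 86.3% chance that X falls in this range.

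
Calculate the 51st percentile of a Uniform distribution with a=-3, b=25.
11.2800

We have X ~ Uniform(a=-3, b=25).

We want to find x such that P(X ≤ x) = 0.51.

This is the 51st percentile, which means 51% of values fall below this point.

Using the inverse CDF (quantile function):
x = F⁻¹(0.51) = 11.2800

Verification: P(X ≤ 11.2800) = 0.51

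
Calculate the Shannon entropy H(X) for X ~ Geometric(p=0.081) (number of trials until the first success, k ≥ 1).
3.4717 nats

We have X ~ Geometric(p=0.081) (number of trials until the first success, k ≥ 1).

The Shannon entropy measures the uncertainty or information content of the distribution.

For a Geometric distribution with p=0.081 (number of trials until the first success, k ≥ 1):
H(X) = 3.4717 nats

(In bits, this would be 5.0086 bits.)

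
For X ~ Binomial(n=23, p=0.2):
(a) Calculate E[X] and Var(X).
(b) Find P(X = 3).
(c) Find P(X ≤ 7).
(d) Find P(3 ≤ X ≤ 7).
(a) E[X] = 4.6000, Var(X) = 3.6800
(b) P(X = 3) = 0.163346
(c) P(X ≤ 7) = 0.928494
(d) P(3 ≤ X ≤ 7) = 0.795309

We have X ~ Binomial(n=23, p=0.2).

(a) Moments:
E[X] = 4.6000
Var(X) = 3.6800
σ = √Var(X) = 1.9183

(b) Point probability using PMF:
P(X = 3) = 0.163346

(c) Cumulative probability using CDF:
P(X ≤ 7) = F(7) = 0.928494

(d) Range probability:
P(3 ≤ X ≤ 7) = P(X ≤ 7) - P(X ≤ 2)
                   = F(7) - F(2)
                   = 0.928494 - 0.133185
                   = 0.795309

This means approximately 79.5% of outcomes fall in the interval [3, 7].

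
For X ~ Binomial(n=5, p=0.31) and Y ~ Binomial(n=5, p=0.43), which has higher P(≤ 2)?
X has higher probability (P(X ≤ 2) = 0.8234 > P(Y ≤ 2) = 0.6295)

Compute P(≤ 2) for each distribution:

X ~ Binomial(n=5, p=0.31):
P(X ≤ 2) = 0.8234

Y ~ Binomial(n=5, p=0.43):
P(Y ≤ 2) = 0.6295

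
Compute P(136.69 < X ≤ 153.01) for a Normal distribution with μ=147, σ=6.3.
0.779083

We have X ~ Normal(μ=147, σ=6.3).

To find P(136.69 < X ≤ 153.01), we use:
P(136.69 < X ≤ 153.01) = P(X ≤ 153.01) - P(X ≤ 136.69)
                 = F(153.01) - F(136.69)
                 = 0.829950 - 0.050867
                 = 0.779083

So there's approximately a 77.9% chance that X falls in this range.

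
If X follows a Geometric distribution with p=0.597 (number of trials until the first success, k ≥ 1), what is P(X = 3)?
0.096958

We have X ~ Geometric(p=0.597) (number of trials until the first success, k ≥ 1).

For a Geometric distribution, the PMF gives us the probability of each outcome.

Using the PMF formula:
P(X = 3) = 0.096958

Rounded to 4 decimal places: 0.0970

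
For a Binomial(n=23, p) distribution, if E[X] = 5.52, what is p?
p = 0.24

For a Binomial(n, p) distribution:
E[X] = n × p

Given n = 23 and E[X] = 5.52:
5.52 = 23 × p
p = 5.52 / 23 = 0.24

Verification: Binomial(23, 0.24) has E[X] = 5.52 ✓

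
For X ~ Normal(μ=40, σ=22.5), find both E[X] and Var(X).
E[X] = 40.0000, Var(X) = 506.2500

We have X ~ Normal(μ=40, σ=22.5).

For a Normal distribution with μ=40, σ=22.5:

Expected value:
E[X] = 40.0000

Variance:
Var(X) = 506.2500

Standard deviation:
σ = √Var(X) = 22.5000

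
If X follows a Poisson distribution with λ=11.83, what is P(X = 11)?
0.115870

We have X ~ Poisson(λ=11.83).

For a Poisson distribution, the PMF gives us the probability of each outcome.

Using the PMF formula:
P(X = 11) = 0.115870

Rounded to 4 decimal places: 0.1159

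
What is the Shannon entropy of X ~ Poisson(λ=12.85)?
2.6888 nats

We have X ~ Poisson(λ=12.85).

The Shannon entropy measures the uncertainty or information content of the distribution.

For a Poisson distribution with λ=12.85:
H(X) = 2.6888 nats

(In bits, this would be 3.8792 bits.)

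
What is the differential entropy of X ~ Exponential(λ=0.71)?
1.3425 nats

We have X ~ Exponential(λ=0.71).

The differential entropy measures the uncertainty or information content of the distribution.

For an Exponential distribution with λ=0.71:
h(X) = 1.3425 nats

(In bits, this would be 1.9368 bits.)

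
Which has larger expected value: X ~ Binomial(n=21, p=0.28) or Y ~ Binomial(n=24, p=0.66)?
Y has larger mean (15.8400 > 5.8800)

Compute the expected value for each distribution:

X ~ Binomial(n=21, p=0.28):
E[X] = 5.8800

Y ~ Binomial(n=24, p=0.66):
E[Y] = 15.8400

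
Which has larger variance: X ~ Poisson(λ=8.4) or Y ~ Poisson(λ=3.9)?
X has larger variance (8.4000 > 3.9000)

Compute the variance for each distribution:

X ~ Poisson(λ=8.4):
Var(X) = 8.4000

Y ~ Poisson(λ=3.9):
Var(Y) = 3.9000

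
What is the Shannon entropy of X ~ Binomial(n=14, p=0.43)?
2.0343 nats

We have X ~ Binomial(n=14, p=0.43).

The Shannon entropy measures the uncertainty or information content of the distribution.

For a Binomial distribution with n=14, p=0.43:
H(X) = 2.0343 nats

(In bits, this would be 2.9349 bits.)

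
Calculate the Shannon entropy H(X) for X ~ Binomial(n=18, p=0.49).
2.1705 nats

We have X ~ Binomial(n=18, p=0.49).

The Shannon entropy measures the uncertainty or information content of the distribution.

For a Binomial distribution with n=18, p=0.49:
H(X) = 2.1705 nats

(In bits, this would be 3.1313 bits.)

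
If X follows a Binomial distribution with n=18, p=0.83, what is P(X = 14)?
0.188196

We have X ~ Binomial(n=18, p=0.83).

For a Binomial distribution, the PMF gives us the probability of each outcome.

Using the PMF formula:
P(X = 14) = 0.188196

Rounded to 4 decimal places: 0.1882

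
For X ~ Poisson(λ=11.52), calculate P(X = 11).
0.117964

We have X ~ Poisson(λ=11.52).

For a Poisson distribution, the PMF gives us the probability of each outcome.

Using the PMF formula:
P(X = 11) = 0.117964

Rounded to 4 decimal places: 0.1180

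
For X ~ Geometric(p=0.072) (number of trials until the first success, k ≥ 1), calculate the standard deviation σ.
13.3795

We have X ~ Geometric(p=0.072) (number of trials until the first success, k ≥ 1).

For a Geometric distribution with p=0.072 (number of trials until the first success, k ≥ 1):
σ = √Var(X) = 13.3795

The standard deviation is the square root of the variance.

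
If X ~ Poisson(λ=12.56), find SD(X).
3.5440

We have X ~ Poisson(λ=12.56).

For a Poisson distribution with λ=12.56:
σ = √Var(X) = 3.5440

The standard deviation is the square root of the variance.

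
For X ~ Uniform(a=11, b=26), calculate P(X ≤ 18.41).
0.494000

We have X ~ Uniform(a=11, b=26).

The CDF gives us P(X ≤ k).

Using the CDF:
P(X ≤ 18.41) = 0.494000

This means there's approximately a 49.4% chance that X is at most 18.41.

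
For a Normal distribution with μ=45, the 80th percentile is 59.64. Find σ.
σ = 17.3950

For X ~ Normal(μ, σ), the p-th percentile satisfies x = μ + z_p × σ,
where z_p = Φ⁻¹(p) is the standard normal quantile.

Step 1: z_{0.8} = Φ⁻¹(0.8) = 0.8416

Step 2: Solve for σ:
59.64 = 45 + 0.8416 × σ
σ = (59.64 - 45) / 0.8416
σ = 14.64 / 0.8416
σ = 17.3950

Verification: μ + z × σ = 45 + 0.8416 × 17.3950 = 59.64 ✓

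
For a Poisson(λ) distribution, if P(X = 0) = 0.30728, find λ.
λ = 1.1800

For a Poisson(λ) distribution, the PMF at 0 is:
P(X = 0) = λ^0 e^(-λ) / 0! = e^(-λ)

Given P(X = 0) = 0.30728:
e^(-λ) = 0.30728
-λ = ln(0.30728)
λ = -ln(0.30728) = 1.1800

Verification: e^(-1.1800) = 0.30728 ✓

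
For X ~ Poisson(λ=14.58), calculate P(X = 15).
0.101824

We have X ~ Poisson(λ=14.58).

For a Poisson distribution, the PMF gives us the probability of each outcome.

Using the PMF formula:
P(X = 15) = 0.101824

Rounded to 4 decimal places: 0.1018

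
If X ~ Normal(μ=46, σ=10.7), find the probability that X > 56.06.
0.173561

We have X ~ Normal(μ=46, σ=10.7).

P(X > 56.06) = 1 - P(X ≤ 56.06)
                = 1 - F(56.06)
                = 1 - 0.826439
                = 0.173561

So there's approximately a 17.4% chance that X exceeds 56.06.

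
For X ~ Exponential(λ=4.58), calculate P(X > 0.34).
0.210725

We have X ~ Exponential(λ=4.58).

P(X > 0.34) = 1 - P(X ≤ 0.34)
                = 1 - F(0.34)
                = 1 - 0.789275
                = 0.210725

So there's approximately a 21.1% chance that X exceeds 0.34.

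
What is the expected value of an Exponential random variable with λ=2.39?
0.4184

We have X ~ Exponential(λ=2.39).

For an Exponential distribution with λ=2.39:
E[X] = 0.4184

This is the expected (average) value of X.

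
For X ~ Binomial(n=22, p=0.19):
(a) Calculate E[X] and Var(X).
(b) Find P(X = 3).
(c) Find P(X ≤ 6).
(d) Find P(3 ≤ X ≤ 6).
(a) E[X] = 4.1800, Var(X) = 3.3858
(b) P(X = 3) = 0.192751
(c) P(X ≤ 6) = 0.892402
(d) P(3 ≤ X ≤ 6) = 0.709400

We have X ~ Binomial(n=22, p=0.19).

(a) Moments:
E[X] = 4.1800
Var(X) = 3.3858
σ = √Var(X) = 1.8401

(b) Point probability using PMF:
P(X = 3) = 0.192751

(c) Cumulative probability using CDF:
P(X ≤ 6) = F(6) = 0.892402

(d) Range probability:
P(3 ≤ X ≤ 6) = P(X ≤ 6) - P(X ≤ 2)
                   = F(6) - F(2)
                   = 0.892402 - 0.183002
                   = 0.709400

This means approximately 70.9% of outcomes fall in the interval [3, 6].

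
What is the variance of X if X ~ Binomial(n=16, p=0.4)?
3.8400

We have X ~ Binomial(n=16, p=0.4).

For a Binomial distribution with n=16, p=0.4:
Var(X) = 3.8400

The variance measures the spread of the distribution around the mean.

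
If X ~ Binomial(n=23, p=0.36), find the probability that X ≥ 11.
0.167005

We have X ~ Binomial(n=23, p=0.36).

For discrete distributions, P(X ≥ 11) = 1 - P(X ≤ 10).

P(X ≤ 10) = 0.832995
P(X ≥ 11) = 1 - 0.832995 = 0.167005

So there's approximately a 16.7% chance that X is at least 11.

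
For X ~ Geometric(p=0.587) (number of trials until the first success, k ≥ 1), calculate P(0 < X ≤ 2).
0.829431

We have X ~ Geometric(p=0.587) (number of trials until the first success, k ≥ 1).

To find P(0 < X ≤ 2), we use:
P(0 < X ≤ 2) = P(X ≤ 2) - P(X ≤ 0)
                 = F(2) - F(0)
                 = 0.829431 - 0.000000
                 = 0.829431

So there's approximately a 82.9% chance that X falls in this range.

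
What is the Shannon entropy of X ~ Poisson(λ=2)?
1.7049 nats

We have X ~ Poisson(λ=2).

The Shannon entropy measures the uncertainty or information content of the distribution.

For a Poisson distribution with λ=2:
H(X) = 1.7049 nats

(In bits, this would be 2.4596 bits.)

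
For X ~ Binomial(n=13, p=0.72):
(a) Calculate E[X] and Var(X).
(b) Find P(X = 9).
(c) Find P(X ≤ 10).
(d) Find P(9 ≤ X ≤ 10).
(a) E[X] = 9.3600, Var(X) = 2.6208
(b) P(X = 9) = 0.228523
(c) P(X ≤ 10) = 0.750537
(d) P(9 ≤ X ≤ 10) = 0.463576

We have X ~ Binomial(n=13, p=0.72).

(a) Moments:
E[X] = 9.3600
Var(X) = 2.6208
σ = √Var(X) = 1.6189

(b) Point probability using PMF:
P(X = 9) = 0.228523

(c) Cumulative probability using CDF:
P(X ≤ 10) = F(10) = 0.750537

(d) Range probability:
P(9 ≤ X ≤ 10) = P(X ≤ 10) - P(X ≤ 8)
                   = F(10) - F(8)
                   = 0.750537 - 0.286961
                   = 0.463576

This means approximately 46.4% of outcomes fall in the interval [9, 10].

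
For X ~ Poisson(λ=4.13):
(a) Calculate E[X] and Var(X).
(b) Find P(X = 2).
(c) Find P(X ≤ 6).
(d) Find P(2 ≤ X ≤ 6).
(a) E[X] = 4.1300, Var(X) = 4.1300
(b) P(X = 2) = 0.137162
(c) P(X ≤ 6) = 0.875345
(d) P(2 ≤ X ≤ 6) = 0.792840

We have X ~ Poisson(λ=4.13).

(a) Moments:
E[X] = 4.1300
Var(X) = 4.1300
σ = √Var(X) = 2.0322

(b) Point probability using PMF:
P(X = 2) = 0.137162

(c) Cumulative probability using CDF:
P(X ≤ 6) = F(6) = 0.875345

(d) Range probability:
P(2 ≤ X ≤ 6) = P(X ≤ 6) - P(X ≤ 1)
                   = F(6) - F(1)
                   = 0.875345 - 0.082505
                   = 0.792840

This means approximately 79.3% of outcomes fall in the interval [2, 6].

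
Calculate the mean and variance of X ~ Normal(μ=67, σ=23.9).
E[X] = 67.0000, Var(X) = 571.2100

We have X ~ Normal(μ=67, σ=23.9).

For a Normal distribution with μ=67, σ=23.9:

Expected value:
E[X] = 67.0000

Variance:
Var(X) = 571.2100

Standard deviation:
σ = √Var(X) = 23.9000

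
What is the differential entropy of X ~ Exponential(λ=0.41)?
1.8916 nats

We have X ~ Exponential(λ=0.41).

The differential entropy measures the uncertainty or information content of the distribution.

For an Exponential distribution with λ=0.41:
h(X) = 1.8916 nats

(In bits, this would be 2.7290 bits.)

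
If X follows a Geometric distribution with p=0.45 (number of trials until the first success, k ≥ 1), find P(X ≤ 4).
0.908494

We have X ~ Geometric(p=0.45) (number of trials until the first success, k ≥ 1).

The CDF gives us P(X ≤ k).

Using the CDF:
P(X ≤ 4) = 0.908494

This means there's approximately a 90.8% chance that X is at most 4.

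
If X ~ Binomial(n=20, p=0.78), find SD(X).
1.8526

We have X ~ Binomial(n=20, p=0.78).

For a Binomial distribution with n=20, p=0.78:
σ = √Var(X) = 1.8526

The standard deviation is the square root of the variance.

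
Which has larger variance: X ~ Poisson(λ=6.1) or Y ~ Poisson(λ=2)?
X has larger variance (6.1000 > 2.0000)

Compute the variance for each distribution:

X ~ Poisson(λ=6.1):
Var(X) = 6.1000

Y ~ Poisson(λ=2):
Var(Y) = 2.0000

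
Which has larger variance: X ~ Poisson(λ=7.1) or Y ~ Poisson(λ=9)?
Y has larger variance (9.0000 > 7.1000)

Compute the variance for each distribution:

X ~ Poisson(λ=7.1):
Var(X) = 7.1000

Y ~ Poisson(λ=9):
Var(Y) = 9.0000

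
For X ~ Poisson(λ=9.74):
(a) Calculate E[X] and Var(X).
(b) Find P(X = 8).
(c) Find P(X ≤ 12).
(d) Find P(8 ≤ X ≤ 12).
(a) E[X] = 9.7400, Var(X) = 9.7400
(b) P(X = 8) = 0.118283
(c) P(X ≤ 12) = 0.815537
(d) P(8 ≤ X ≤ 12) = 0.570978

We have X ~ Poisson(λ=9.74).

(a) Moments:
E[X] = 9.7400
Var(X) = 9.7400
σ = √Var(X) = 3.1209

(b) Point probability using PMF:
P(X = 8) = 0.118283

(c) Cumulative probability using CDF:
P(X ≤ 12) = F(12) = 0.815537

(d) Range probability:
P(8 ≤ X ≤ 12) = P(X ≤ 12) - P(X ≤ 7)
                   = F(12) - F(7)
                   = 0.815537 - 0.244559
                   = 0.570978

This means approximately 57.1% of outcomes fall in the interval [8, 12].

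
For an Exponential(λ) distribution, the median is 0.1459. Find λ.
λ = 4.7508

For X ~ Exponential(λ), the CDF is F(x) = 1 - e^(-λx).
The median m satisfies F(m) = 0.5:
1 - e^(-λm) = 0.5
e^(-λm) = 0.5
λm = ln(2)
m = ln(2) / λ

Given m = 0.1459:
λ = ln(2) / 0.1459 = 0.693147 / 0.1459 = 4.7508

Verification: ln(2) / 4.7508 = 0.1459 ✓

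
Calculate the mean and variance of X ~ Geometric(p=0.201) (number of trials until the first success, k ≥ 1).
E[X] = 4.9751, Var(X) = 19.7767

We have X ~ Geometric(p=0.201) (number of trials until the first success, k ≥ 1).

For a Geometric distribution with p=0.201 (number of trials until the first success, k ≥ 1):

Expected value:
E[X] = 4.9751

Variance:
Var(X) = 19.7767

Standard deviation:
σ = √Var(X) = 4.4471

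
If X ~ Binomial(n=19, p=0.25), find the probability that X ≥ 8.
0.077457

We have X ~ Binomial(n=19, p=0.25).

For discrete distributions, P(X ≥ 8) = 1 - P(X ≤ 7).

P(X ≤ 7) = 0.922543
P(X ≥ 8) = 1 - 0.922543 = 0.077457

So there's approximately a 7.7% chance that X is at least 8.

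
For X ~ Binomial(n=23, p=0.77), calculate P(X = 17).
0.175713

We have X ~ Binomial(n=23, p=0.77).

For a Binomial distribution, the PMF gives us the probability of each outcome.

Using the PMF formula:
P(X = 17) = 0.175713

Rounded to 4 decimal places: 0.1757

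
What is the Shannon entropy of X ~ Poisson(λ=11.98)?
2.6533 nats

We have X ~ Poisson(λ=11.98).

The Shannon entropy measures the uncertainty or information content of the distribution.

For a Poisson distribution with λ=11.98:
H(X) = 2.6533 nats

(In bits, this would be 3.8279 bits.)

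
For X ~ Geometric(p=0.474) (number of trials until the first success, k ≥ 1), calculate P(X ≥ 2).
0.526000

We have X ~ Geometric(p=0.474) (number of trials until the first success, k ≥ 1).

For discrete distributions, P(X ≥ 2) = 1 - P(X ≤ 1).

P(X ≤ 1) = 0.474000
P(X ≥ 2) = 1 - 0.474000 = 0.526000

So there's approximately a 52.6% chance that X is at least 2.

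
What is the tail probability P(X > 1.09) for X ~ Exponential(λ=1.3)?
0.242440

We have X ~ Exponential(λ=1.3).

P(X > 1.09) = 1 - P(X ≤ 1.09)
                = 1 - F(1.09)
                = 1 - 0.757560
                = 0.242440

So there's approximately a 24.2% chance that X exceeds 1.09.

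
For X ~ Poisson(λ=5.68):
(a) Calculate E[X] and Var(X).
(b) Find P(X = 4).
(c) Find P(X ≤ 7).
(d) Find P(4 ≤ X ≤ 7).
(a) E[X] = 5.6800, Var(X) = 5.6800
(b) P(X = 4) = 0.148044
(c) P(X ≤ 7) = 0.786738
(d) P(4 ≤ X ≤ 7) = 0.604615

We have X ~ Poisson(λ=5.68).

(a) Moments:
E[X] = 5.6800
Var(X) = 5.6800
σ = √Var(X) = 2.3833

(b) Point probability using PMF:
P(X = 4) = 0.148044

(c) Cumulative probability using CDF:
P(X ≤ 7) = F(7) = 0.786738

(d) Range probability:
P(4 ≤ X ≤ 7) = P(X ≤ 7) - P(X ≤ 3)
                   = F(7) - F(3)
                   = 0.786738 - 0.182123
                   = 0.604615

This means approximately 60.5% of outcomes fall in the interval [4, 7].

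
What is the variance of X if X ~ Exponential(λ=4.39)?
0.0519

We have X ~ Exponential(λ=4.39).

For an Exponential distribution with λ=4.39:
Var(X) = 0.0519

The variance measures the spread of the distribution around the mean.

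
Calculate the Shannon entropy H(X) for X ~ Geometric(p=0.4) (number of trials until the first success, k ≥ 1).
1.6825 nats

We have X ~ Geometric(p=0.4) (number of trials until the first success, k ≥ 1).

The Shannon entropy measures the uncertainty or information content of the distribution.

For a Geometric distribution with p=0.4 (number of trials until the first success, k ≥ 1):
H(X) = 1.6825 nats

(In bits, this would be 2.4274 bits.)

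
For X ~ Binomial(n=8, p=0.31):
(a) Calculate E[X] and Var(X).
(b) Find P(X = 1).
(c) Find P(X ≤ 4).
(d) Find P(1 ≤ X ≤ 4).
(a) E[X] = 2.4800, Var(X) = 1.7112
(b) P(X = 1) = 0.184670
(c) P(X ≤ 4) = 0.933897
(d) P(1 ≤ X ≤ 4) = 0.882517

We have X ~ Binomial(n=8, p=0.31).

(a) Moments:
E[X] = 2.4800
Var(X) = 1.7112
σ = √Var(X) = 1.3081

(b) Point probability using PMF:
P(X = 1) = 0.184670

(c) Cumulative probability using CDF:
P(X ≤ 4) = F(4) = 0.933897

(d) Range probability:
P(1 ≤ X ≤ 4) = P(X ≤ 4) - P(X ≤ 0)
                   = F(4) - F(0)
                   = 0.933897 - 0.051380
                   = 0.882517

This means approximately 88.3% of outcomes fall in the interval [1, 4].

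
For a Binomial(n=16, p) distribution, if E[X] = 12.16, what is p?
p = 0.76

For a Binomial(n, p) distribution:
E[X] = n × p

Given n = 16 and E[X] = 12.16:
12.16 = 16 × p
p = 12.16 / 16 = 0.76

Verification: Binomial(16, 0.76) has E[X] = 12.16 ✓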